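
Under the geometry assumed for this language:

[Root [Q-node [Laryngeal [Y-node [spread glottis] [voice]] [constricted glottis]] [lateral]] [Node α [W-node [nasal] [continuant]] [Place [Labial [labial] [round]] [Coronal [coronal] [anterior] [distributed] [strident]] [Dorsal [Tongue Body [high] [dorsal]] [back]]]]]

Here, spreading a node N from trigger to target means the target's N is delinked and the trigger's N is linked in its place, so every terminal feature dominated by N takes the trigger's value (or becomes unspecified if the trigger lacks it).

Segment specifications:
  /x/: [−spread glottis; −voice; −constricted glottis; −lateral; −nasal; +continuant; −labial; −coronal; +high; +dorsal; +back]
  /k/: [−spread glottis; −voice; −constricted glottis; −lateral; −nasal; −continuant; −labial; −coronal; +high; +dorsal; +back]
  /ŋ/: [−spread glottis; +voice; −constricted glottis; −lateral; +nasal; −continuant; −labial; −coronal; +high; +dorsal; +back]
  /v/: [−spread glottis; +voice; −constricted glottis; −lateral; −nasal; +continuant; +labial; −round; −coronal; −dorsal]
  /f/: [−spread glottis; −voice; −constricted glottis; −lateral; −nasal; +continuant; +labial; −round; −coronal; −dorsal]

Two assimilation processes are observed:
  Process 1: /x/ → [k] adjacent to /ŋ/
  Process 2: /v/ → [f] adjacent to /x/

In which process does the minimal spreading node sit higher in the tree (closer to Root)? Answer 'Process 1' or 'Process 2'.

Process 1: the feature that changes is [continuant]; the minimal node is [continuant] (depth 3).
In Process 2, [voice] changes, so the minimal spreading node is [voice] at depth 4.
Depth 3 < depth 4; Process 1 involves the structurally higher constituent [continuant].

Process 1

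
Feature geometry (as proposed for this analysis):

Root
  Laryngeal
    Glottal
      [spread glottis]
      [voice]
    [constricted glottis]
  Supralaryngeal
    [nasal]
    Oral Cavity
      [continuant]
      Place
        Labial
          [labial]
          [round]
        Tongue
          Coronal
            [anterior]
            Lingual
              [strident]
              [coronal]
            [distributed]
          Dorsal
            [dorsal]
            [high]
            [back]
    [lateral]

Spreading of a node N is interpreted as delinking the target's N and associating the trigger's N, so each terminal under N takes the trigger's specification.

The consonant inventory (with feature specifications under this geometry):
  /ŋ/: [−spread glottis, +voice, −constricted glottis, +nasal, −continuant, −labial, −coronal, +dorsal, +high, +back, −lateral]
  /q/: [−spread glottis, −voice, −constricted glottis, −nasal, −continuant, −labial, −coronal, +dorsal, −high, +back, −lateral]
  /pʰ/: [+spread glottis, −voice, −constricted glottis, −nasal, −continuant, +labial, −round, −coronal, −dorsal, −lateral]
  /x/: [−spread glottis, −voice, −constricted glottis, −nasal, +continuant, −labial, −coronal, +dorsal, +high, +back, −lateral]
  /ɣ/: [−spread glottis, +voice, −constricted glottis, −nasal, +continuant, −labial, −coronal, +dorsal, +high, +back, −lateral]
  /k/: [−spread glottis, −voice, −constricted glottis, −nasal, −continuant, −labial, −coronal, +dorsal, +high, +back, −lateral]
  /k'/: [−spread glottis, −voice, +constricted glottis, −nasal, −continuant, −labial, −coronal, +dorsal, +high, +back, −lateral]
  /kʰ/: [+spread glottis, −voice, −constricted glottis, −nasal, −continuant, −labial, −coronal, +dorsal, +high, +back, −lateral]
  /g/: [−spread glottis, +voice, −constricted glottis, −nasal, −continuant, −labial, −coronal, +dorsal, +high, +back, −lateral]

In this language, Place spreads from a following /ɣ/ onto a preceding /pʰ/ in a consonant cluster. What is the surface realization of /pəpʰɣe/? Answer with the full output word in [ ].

[pəkʰɣe]

Terminals under Place in this geometry: [labial], [round], [anterior], [strident], [coronal], [distributed], [dorsal], [high], [back].
The target acquires /ɣ/'s values for everything under Place — [−labial], [−coronal], [+dorsal], [+high], [+back] — while keeping its own [spread glottis], [voice], [constricted glottis], ….
The resulting bundle matches /kʰ/ in the inventory; substituting it for /pʰ/ gives [pəkʰɣe].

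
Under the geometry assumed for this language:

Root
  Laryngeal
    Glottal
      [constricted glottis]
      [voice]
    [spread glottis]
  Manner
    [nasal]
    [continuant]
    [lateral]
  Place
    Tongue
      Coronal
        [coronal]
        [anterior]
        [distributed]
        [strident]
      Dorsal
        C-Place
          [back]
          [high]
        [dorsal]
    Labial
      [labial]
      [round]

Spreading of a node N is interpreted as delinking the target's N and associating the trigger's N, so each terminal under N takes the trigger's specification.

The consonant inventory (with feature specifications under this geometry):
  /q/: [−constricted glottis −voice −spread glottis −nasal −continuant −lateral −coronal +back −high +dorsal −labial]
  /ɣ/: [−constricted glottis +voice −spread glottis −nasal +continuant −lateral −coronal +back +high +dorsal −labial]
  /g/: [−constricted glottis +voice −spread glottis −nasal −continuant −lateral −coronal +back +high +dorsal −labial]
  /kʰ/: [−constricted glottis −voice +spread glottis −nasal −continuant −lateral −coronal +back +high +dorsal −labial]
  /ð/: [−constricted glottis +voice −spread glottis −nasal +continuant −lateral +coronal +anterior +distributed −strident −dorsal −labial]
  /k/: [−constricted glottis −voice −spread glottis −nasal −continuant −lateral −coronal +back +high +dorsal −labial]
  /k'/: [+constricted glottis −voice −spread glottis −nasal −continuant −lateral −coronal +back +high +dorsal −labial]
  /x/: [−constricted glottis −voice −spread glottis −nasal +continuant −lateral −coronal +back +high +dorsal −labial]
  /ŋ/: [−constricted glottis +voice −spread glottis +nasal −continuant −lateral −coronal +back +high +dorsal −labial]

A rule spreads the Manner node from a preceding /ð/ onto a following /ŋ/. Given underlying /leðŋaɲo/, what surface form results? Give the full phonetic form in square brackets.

The Manner node dominates the terminals [nasal], [continuant], [lateral].
Spreading Manner from /ð/ onto /ŋ/ replaces those values with /ð/'s: [−nasal], [+continuant], [−lateral]. Features outside Manner ([constricted glottis], [voice], [spread glottis], …) stay as in /ŋ/.
This feature bundle is that of [ɣ], so /leðŋaɲo/ surfaces as [leðɣaɲo].

[leðɣaɲo]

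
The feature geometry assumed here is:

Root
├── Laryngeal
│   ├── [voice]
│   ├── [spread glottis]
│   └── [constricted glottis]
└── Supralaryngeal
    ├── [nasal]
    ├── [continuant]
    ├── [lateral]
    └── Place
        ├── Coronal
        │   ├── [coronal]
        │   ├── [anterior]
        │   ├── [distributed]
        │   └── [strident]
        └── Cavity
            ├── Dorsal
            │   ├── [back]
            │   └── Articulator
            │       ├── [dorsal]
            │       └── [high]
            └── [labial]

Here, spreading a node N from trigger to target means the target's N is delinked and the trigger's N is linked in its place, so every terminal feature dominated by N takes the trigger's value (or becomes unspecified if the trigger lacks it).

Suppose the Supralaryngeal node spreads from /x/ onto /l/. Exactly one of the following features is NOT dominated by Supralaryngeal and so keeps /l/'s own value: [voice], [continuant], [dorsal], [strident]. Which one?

The terminals dominated by Supralaryngeal are [nasal], [continuant], [lateral], [coronal], [anterior], [distributed], [strident], [back], [dorsal], [high], [labial].
[continuant], [dorsal], [strident] all lie under Supralaryngeal, so they are overwritten when Supralaryngeal spreads.
But [voice] is a dependent of Laryngeal, outside Supralaryngeal; it is therefore untouched by the spreading.

[voice]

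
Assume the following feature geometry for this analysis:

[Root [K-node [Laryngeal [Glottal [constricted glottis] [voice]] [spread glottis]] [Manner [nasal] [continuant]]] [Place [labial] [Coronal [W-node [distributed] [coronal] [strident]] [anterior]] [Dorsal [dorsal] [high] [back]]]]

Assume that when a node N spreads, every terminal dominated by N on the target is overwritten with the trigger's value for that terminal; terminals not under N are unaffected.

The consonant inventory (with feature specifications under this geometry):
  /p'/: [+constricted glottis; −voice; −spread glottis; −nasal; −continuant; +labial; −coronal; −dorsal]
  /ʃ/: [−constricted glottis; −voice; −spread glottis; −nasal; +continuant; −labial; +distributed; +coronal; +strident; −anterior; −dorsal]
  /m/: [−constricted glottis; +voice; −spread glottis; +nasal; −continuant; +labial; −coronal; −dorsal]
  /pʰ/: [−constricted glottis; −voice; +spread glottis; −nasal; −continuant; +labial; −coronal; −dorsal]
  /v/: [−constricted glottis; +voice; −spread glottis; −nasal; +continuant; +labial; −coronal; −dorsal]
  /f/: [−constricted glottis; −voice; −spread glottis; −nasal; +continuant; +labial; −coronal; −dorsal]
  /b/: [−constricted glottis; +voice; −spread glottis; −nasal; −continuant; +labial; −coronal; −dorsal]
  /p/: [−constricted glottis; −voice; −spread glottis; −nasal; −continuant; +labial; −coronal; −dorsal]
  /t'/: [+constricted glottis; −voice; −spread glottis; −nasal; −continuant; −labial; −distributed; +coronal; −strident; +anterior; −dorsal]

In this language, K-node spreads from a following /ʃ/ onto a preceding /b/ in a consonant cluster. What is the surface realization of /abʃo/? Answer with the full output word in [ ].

[afʃo]

K-node immediately or transitively dominates [constricted glottis], [voice], [spread glottis], [nasal], [continuant].
Spreading K-node from /ʃ/ onto /b/ replaces those values with /ʃ/'s: [−constricted glottis], [−voice], [−spread glottis], [−nasal], [+continuant]. Features outside K-node ([labial], [coronal], [dorsal]) stay as in /b/.
Among the inventory, only /f/ has exactly this specification, giving the surface form [afʃo].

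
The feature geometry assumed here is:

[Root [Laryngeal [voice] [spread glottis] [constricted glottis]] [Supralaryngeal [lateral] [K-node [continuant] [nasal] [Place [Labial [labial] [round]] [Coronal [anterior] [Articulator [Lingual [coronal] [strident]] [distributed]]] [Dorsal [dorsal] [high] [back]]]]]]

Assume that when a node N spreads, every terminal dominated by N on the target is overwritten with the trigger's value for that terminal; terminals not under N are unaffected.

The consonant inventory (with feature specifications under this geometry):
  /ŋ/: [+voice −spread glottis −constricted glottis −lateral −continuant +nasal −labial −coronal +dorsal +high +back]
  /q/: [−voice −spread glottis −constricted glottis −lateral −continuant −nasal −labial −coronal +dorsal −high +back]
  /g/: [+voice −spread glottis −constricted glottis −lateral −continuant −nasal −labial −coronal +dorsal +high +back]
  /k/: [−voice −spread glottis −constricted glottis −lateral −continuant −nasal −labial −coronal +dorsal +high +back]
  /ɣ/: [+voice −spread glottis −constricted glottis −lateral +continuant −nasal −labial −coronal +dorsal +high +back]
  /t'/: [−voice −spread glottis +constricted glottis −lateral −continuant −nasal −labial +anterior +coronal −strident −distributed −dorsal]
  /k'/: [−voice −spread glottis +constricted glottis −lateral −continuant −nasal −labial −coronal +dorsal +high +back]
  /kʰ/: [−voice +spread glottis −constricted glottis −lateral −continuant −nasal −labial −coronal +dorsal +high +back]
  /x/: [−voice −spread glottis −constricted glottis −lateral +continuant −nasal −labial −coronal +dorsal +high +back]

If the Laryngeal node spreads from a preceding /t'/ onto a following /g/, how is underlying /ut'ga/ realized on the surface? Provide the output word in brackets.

[ut'k'a]

The Laryngeal node dominates the terminals [voice], [spread glottis], [constricted glottis].
The target acquires /t'/'s values for everything under Laryngeal — [−voice], [−spread glottis], [+constricted glottis] — while keeping its own [lateral], [continuant], [nasal], ….
This feature bundle is that of [k'], so /ut'ga/ surfaces as [ut'k'a].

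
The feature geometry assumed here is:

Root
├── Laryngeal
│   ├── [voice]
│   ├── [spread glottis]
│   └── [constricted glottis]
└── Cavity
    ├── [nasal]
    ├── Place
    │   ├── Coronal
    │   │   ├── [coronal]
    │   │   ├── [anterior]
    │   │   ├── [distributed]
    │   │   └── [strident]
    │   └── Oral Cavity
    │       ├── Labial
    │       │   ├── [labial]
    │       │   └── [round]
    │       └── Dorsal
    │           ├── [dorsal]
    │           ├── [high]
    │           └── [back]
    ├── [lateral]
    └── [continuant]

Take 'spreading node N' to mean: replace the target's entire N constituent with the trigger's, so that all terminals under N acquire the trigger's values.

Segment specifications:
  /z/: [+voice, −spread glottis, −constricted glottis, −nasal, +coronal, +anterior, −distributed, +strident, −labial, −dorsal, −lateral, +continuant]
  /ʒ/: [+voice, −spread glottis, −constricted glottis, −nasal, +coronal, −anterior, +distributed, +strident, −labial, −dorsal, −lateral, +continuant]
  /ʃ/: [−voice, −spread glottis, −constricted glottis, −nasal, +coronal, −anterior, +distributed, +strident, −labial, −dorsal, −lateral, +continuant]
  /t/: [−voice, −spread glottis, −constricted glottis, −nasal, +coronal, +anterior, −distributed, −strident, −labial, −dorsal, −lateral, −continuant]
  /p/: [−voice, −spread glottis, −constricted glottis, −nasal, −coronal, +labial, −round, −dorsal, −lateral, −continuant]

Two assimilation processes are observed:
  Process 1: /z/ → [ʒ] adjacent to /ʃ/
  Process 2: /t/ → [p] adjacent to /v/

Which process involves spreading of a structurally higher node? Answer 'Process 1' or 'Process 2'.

In Process 1, [anterior], [distributed] change, so the minimal spreading node is Coronal at depth 3.
Process 2: the features that change are [labial], [round], [coronal], [anterior], [distributed], [strident]; the minimal node is Place (depth 2).
Place (depth 2) sits above Coronal (depth 3), making Process 2 the one with the higher spreading node.

Process 2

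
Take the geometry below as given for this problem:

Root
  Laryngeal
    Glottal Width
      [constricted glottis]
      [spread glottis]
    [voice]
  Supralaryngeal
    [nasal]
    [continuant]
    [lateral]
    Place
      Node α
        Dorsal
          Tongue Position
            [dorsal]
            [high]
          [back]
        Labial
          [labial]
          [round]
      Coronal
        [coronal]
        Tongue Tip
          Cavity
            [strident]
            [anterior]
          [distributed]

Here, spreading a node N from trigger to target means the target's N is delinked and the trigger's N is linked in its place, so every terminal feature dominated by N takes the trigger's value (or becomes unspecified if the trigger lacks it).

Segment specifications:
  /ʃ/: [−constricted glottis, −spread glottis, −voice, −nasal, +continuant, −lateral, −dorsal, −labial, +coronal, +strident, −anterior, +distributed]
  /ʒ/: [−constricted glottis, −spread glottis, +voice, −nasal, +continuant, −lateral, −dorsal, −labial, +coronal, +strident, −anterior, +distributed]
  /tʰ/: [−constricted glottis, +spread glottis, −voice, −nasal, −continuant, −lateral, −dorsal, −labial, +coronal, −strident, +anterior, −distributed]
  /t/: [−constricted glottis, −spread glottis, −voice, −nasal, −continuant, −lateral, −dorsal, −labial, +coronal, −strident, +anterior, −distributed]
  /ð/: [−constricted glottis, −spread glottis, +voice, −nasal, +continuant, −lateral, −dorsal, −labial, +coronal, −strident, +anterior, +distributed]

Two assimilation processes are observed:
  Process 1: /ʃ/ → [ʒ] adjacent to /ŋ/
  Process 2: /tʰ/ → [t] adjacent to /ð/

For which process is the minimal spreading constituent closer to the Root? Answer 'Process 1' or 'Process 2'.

Process 1

In Process 1, [voice] changes, so the minimal spreading node is [voice] at depth 2.
In Process 2, [spread glottis] changes, so the minimal spreading node is [spread glottis] at depth 3.
Depth 2 < depth 3; Process 1 involves the structurally higher constituent [voice].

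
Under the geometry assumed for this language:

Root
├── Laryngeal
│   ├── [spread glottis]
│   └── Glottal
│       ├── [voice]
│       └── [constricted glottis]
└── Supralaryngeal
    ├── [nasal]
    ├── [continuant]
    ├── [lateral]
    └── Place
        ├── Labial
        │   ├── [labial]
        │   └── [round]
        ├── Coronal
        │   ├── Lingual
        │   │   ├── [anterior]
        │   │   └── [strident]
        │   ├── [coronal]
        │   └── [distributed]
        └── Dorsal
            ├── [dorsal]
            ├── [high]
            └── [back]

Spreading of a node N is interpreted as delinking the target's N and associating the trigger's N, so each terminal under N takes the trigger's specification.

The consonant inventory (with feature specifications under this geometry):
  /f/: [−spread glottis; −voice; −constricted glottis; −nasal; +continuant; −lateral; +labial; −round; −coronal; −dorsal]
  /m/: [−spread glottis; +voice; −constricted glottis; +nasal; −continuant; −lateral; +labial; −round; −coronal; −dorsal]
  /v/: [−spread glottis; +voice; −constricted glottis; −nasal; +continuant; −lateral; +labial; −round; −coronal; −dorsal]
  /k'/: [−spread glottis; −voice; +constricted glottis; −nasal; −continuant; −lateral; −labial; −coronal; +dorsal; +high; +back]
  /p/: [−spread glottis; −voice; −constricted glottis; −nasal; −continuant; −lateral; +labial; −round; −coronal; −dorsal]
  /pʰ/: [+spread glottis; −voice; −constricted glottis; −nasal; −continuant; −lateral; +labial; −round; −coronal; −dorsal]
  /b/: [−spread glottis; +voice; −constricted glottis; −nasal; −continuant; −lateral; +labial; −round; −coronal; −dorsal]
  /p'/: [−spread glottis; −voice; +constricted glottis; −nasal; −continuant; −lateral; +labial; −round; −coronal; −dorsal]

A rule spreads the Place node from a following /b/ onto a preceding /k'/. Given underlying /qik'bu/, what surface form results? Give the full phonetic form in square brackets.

Place immediately or transitively dominates [labial], [round], [anterior], [strident], [coronal], [distributed], [dorsal], [high], [back].
After delinking /k'/'s Place and linking /b/'s, the affected terminals become [+labial], [−round], [−coronal], [−dorsal]; [spread glottis], [voice], [constricted glottis], … (outside Place) are retained from /k'/.
This feature bundle is that of [p'], so /qik'bu/ surfaces as [qip'bu].

[qip'bu]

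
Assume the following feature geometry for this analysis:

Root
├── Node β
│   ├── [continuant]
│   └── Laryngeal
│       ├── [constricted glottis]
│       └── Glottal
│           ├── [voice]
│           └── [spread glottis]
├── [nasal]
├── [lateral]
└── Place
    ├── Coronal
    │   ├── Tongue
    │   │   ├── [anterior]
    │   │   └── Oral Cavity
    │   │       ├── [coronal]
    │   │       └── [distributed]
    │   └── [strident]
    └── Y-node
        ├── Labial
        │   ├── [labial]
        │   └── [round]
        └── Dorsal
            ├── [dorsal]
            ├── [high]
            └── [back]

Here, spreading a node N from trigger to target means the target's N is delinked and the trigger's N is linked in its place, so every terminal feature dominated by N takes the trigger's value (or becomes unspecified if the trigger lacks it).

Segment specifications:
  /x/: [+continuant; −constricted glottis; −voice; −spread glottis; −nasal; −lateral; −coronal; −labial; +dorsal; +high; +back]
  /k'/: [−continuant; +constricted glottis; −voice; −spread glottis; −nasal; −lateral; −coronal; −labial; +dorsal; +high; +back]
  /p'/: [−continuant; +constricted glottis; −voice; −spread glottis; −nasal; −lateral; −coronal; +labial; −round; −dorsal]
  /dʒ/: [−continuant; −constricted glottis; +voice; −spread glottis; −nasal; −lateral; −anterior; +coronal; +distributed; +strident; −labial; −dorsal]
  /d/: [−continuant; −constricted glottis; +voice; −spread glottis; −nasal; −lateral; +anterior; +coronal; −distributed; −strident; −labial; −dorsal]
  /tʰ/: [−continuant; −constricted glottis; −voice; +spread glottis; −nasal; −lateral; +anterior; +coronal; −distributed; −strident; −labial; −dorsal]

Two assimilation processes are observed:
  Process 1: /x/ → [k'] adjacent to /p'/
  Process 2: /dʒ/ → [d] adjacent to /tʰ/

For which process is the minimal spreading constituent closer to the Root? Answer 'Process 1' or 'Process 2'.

Process 1 alters [constricted glottis], [continuant]; the lowest common ancestor is Node β (depth 1 from Root).
Process 2: the features that change are [anterior], [distributed], [strident]; the minimal node is Coronal (depth 2).
Depth 1 < depth 2; Process 1 involves the structurally higher constituent Node β.

Process 1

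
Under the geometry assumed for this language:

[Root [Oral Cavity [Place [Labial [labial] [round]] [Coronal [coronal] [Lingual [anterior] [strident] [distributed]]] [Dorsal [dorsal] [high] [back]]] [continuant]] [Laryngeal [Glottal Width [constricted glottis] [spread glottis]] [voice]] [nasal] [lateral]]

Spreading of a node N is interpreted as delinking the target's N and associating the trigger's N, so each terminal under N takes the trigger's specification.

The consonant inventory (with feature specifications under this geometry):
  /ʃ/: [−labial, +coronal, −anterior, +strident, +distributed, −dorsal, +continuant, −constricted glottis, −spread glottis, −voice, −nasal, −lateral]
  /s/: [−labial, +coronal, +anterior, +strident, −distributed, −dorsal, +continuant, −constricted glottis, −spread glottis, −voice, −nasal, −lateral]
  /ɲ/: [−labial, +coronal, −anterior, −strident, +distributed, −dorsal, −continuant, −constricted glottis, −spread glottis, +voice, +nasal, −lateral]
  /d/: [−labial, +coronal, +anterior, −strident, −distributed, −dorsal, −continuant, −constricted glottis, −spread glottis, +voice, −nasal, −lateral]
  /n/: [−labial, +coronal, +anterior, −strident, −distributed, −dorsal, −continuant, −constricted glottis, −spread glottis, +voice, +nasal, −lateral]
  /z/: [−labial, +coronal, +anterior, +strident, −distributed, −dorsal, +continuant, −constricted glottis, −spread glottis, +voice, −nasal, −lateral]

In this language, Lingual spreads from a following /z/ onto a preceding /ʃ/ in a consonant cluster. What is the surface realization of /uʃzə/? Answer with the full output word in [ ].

[uszə]

Terminals under Lingual in this geometry: [anterior], [strident], [distributed].
Spreading Lingual from /z/ onto /ʃ/ replaces those values with /z/'s: [+anterior], [+strident], [−distributed]. Features outside Lingual ([labial], [coronal], [dorsal], …) stay as in /ʃ/.
This feature bundle is that of [s], so /uʃzə/ surfaces as [uszə].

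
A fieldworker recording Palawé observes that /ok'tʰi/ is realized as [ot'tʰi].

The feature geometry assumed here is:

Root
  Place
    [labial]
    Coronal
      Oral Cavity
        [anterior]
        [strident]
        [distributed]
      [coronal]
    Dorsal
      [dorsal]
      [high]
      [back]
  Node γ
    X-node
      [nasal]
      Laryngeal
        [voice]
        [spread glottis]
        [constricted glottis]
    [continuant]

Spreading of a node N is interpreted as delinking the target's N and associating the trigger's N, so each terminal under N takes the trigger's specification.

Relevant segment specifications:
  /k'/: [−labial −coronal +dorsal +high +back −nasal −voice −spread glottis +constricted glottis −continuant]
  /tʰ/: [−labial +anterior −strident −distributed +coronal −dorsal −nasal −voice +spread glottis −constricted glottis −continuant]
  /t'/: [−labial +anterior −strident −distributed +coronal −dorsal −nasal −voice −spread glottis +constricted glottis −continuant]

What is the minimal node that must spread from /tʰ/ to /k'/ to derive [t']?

Place

/k'/ and [t'] differ in [coronal], [anterior], [distributed], [strident], [dorsal], [high], [back]; every other specified feature is identical.
The smallest constituent containing every changed terminal is Place — each of its daughters lacks at least one of the affected features.
Delinking /k'/'s Place and associating /tʰ/'s Place gives precisely the feature bundle of [t'].
[spread glottis], [constricted glottis] — on which /tʰ/ differs from /k'/ — are unchanged, so Root cannot have spread; the constituent is no larger than Place.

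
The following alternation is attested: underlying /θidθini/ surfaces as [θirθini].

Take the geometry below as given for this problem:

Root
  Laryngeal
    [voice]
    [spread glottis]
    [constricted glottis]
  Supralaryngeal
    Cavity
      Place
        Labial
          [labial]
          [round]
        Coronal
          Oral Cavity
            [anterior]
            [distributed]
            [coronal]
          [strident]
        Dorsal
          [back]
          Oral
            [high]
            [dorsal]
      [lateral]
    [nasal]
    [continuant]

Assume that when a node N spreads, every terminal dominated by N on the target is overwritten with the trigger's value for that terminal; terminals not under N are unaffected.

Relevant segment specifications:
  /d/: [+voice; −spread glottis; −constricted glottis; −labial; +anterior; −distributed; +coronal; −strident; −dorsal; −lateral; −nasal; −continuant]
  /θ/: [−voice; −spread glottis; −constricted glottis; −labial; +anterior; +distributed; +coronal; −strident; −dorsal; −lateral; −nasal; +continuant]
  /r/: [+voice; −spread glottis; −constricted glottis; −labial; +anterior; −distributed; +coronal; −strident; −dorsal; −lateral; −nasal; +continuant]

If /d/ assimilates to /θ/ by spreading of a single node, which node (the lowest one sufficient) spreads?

[continuant]

Comparing /d/ with its surface form [r], the only feature that changes is [continuant].
Since just one terminal is affected and it takes /θ/'s value, spreading the terminal [continuant] alone is sufficient and minimal.
[distributed] — on which /θ/ differs from /d/ — is unchanged, so neither Supralaryngeal nor anything higher can have spread; the constituent is no larger than [continuant].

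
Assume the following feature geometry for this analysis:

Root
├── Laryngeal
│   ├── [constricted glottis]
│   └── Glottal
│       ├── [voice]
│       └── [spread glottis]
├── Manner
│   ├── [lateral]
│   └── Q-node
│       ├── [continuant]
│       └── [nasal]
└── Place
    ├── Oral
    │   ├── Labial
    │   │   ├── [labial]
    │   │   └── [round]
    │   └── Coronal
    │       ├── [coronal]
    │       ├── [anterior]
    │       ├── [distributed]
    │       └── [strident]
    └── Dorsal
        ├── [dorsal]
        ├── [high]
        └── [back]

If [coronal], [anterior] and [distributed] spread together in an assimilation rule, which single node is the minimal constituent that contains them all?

[coronal] lies under Coronal (below Place).
[anterior] lies under Coronal (below Place).
[distributed]: Root → Place → Oral → Coronal → [distributed].
The lowest node appearing on every path is Coronal; each proper daughter of Coronal fails to dominate at least one of the listed features.

Coronal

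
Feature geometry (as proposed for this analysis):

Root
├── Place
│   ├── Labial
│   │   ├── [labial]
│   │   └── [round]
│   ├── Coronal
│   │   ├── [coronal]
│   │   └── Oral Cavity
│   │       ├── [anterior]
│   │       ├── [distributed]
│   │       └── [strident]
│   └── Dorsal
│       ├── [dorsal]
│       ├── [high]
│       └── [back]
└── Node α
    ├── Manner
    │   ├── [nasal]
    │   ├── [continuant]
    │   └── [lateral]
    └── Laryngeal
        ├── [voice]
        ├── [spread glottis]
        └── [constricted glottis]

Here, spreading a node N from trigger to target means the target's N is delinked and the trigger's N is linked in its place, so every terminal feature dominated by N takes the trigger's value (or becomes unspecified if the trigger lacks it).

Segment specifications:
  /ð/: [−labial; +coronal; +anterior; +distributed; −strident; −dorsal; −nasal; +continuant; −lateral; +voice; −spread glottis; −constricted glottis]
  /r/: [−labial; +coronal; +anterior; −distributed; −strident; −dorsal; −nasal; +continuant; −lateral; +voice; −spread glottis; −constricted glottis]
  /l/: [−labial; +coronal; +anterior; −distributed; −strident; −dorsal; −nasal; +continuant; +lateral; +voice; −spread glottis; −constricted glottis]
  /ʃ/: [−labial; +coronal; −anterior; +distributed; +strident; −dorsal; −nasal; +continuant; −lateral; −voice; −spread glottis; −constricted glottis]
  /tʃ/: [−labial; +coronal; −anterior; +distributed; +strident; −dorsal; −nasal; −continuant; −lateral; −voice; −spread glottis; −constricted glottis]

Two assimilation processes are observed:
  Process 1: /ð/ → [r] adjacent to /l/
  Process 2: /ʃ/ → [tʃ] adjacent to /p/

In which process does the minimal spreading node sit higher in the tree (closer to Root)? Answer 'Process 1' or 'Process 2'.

In Process 1, [distributed] changes, so the minimal spreading node is [distributed] at depth 4.
Process 2 alters [continuant]; the lowest dominating node is [continuant] (depth 3 from Root).
[continuant] (depth 3) sits above [distributed] (depth 4), making Process 2 the one with the higher spreading node.

Process 2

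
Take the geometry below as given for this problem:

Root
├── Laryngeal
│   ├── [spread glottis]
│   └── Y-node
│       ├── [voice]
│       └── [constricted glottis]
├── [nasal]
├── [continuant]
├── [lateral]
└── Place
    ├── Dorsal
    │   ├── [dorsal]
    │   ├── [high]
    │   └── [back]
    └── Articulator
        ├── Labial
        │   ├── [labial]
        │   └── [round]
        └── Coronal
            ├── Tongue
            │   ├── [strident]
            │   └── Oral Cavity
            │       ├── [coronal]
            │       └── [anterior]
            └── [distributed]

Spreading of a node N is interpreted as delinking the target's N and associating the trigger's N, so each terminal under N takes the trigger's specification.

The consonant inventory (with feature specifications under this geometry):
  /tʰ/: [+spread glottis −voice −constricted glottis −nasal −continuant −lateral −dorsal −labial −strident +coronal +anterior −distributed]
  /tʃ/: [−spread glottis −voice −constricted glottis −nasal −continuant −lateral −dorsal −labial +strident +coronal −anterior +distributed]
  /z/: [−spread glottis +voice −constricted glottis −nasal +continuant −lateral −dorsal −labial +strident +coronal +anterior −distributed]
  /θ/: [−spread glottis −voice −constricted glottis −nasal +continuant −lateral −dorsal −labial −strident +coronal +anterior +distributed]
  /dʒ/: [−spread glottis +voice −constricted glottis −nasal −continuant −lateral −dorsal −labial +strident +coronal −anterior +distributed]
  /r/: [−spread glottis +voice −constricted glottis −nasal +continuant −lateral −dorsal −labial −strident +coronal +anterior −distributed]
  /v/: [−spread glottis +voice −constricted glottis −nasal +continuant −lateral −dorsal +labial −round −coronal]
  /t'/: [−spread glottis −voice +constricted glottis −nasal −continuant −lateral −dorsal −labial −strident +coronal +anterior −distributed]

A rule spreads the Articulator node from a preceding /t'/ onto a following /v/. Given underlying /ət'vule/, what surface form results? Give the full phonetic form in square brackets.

Articulator immediately or transitively dominates [labial], [round], [strident], [coronal], [anterior], [distributed].
The target acquires /t'/'s values for everything under Articulator — [−labial], [−strident], [+coronal], [+anterior], [−distributed] — while keeping its own [spread glottis], [voice], [constricted glottis], ….
This feature bundle is that of [r], so /ət'vule/ surfaces as [ət'rule].

[ət'rule]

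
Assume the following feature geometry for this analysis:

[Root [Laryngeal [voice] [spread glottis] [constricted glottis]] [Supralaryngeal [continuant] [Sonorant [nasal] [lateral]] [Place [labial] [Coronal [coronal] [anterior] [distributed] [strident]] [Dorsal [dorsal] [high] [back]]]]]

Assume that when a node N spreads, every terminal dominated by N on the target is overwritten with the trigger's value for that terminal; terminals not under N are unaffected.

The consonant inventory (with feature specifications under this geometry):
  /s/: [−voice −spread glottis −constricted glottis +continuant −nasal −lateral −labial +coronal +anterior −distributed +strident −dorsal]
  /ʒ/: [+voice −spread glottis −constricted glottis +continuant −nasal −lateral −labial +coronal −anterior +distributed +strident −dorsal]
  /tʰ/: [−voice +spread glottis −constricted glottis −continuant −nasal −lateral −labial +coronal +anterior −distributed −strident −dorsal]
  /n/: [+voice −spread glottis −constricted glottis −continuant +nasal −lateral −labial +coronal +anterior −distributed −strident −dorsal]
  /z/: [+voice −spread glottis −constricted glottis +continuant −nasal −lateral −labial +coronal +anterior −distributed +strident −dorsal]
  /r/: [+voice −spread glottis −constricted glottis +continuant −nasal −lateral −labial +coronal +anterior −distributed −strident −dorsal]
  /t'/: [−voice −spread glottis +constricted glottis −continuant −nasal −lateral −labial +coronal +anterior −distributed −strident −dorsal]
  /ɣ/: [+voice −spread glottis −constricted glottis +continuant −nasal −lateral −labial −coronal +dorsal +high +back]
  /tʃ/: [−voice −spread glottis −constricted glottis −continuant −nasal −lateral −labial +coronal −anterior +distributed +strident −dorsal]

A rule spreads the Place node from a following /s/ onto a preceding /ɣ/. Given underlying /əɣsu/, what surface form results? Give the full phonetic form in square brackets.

[əzsu]

Place immediately or transitively dominates [labial], [coronal], [anterior], [distributed], [strident], [dorsal], [high], [back].
After delinking /ɣ/'s Place and linking /s/'s, the affected terminals become [−labial], [+coronal], [+anterior], [−distributed], [+strident], [−dorsal]; [voice], [spread glottis], [constricted glottis], … (outside Place) are retained from /ɣ/.
This feature bundle is that of [z], so /əɣsu/ surfaces as [əzsu].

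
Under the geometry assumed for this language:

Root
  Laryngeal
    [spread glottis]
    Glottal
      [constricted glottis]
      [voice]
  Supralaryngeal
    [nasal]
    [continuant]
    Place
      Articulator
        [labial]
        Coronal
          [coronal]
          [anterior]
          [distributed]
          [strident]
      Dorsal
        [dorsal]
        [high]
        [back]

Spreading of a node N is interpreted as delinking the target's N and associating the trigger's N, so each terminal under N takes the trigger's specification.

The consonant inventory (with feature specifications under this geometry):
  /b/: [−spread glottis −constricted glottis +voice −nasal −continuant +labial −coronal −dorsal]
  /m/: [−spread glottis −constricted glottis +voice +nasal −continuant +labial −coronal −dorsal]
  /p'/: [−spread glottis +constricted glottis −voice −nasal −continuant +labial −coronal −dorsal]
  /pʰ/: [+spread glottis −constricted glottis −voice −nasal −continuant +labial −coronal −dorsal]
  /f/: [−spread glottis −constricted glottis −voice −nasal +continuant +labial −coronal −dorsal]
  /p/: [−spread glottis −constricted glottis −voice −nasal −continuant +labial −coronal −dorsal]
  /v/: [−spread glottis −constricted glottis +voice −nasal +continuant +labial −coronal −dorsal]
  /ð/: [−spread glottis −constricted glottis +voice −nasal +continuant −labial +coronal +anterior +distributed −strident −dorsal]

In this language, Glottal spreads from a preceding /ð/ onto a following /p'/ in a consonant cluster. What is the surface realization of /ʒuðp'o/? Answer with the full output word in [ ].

[ʒuðbo]

The Glottal node dominates the terminals [constricted glottis], [voice].
The target acquires /ð/'s values for everything under Glottal — [−constricted glottis], [+voice] — while keeping its own [spread glottis], [nasal], [continuant], ….
Among the inventory, only /b/ has exactly this specification, giving the surface form [ʒuðbo].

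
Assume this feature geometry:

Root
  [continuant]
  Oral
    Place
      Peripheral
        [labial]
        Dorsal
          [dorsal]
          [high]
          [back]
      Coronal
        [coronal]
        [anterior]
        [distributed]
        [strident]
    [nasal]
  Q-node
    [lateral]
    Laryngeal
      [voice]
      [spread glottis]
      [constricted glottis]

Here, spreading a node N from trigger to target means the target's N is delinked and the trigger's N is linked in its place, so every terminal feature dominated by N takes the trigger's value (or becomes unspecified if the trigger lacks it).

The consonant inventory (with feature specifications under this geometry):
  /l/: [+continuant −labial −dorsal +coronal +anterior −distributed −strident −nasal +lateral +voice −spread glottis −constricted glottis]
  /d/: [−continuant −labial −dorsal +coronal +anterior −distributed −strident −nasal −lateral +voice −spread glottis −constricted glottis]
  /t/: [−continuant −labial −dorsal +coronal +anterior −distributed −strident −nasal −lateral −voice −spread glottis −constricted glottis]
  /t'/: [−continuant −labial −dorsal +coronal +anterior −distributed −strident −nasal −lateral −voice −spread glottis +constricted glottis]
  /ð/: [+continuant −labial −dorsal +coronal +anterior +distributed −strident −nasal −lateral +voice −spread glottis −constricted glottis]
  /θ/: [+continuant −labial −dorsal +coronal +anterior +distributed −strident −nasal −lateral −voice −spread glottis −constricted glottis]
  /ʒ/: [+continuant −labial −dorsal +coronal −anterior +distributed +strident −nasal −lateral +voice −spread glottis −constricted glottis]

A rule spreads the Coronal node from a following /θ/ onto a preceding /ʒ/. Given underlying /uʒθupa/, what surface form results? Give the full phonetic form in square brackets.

[uðθupa]

The Coronal node dominates the terminals [coronal], [anterior], [distributed], [strident].
After delinking /ʒ/'s Coronal and linking /θ/'s, the affected terminals become [+coronal], [+anterior], [+distributed], [−strident]; [continuant], [labial], [dorsal], … (outside Coronal) are retained from /ʒ/.
The resulting bundle matches /ð/ in the inventory; substituting it for /ʒ/ gives [uðθupa].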